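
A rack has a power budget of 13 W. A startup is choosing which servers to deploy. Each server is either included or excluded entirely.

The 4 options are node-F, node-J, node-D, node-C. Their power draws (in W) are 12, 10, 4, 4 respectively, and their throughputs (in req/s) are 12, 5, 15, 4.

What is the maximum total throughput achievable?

node-D: power draw 4 ≤ 13, throughput 15.
node-D + node-C: power draw 4 + 4 = 8 ≤ 13, throughput 15 + 4 = 19.
Best is node-D and node-C with total throughput 19.

19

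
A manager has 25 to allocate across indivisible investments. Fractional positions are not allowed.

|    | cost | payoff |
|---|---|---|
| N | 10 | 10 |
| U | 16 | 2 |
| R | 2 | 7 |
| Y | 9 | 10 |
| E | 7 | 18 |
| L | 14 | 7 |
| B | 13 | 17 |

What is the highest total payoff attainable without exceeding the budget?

Take R, E, and B: cost 2 + 7 + 13 = 22 ≤ 25, payoff 7 + 18 + 17 = 42.
No other feasible combination does better.

42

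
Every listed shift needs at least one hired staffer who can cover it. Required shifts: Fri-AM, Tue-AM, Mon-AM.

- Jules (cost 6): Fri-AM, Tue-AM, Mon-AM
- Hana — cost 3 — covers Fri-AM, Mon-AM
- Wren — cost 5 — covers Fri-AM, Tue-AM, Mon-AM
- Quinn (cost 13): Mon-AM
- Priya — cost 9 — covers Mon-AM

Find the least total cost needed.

5

This is a weighted set-cover instance.
The greedy cost-per-new-shift heuristic would pick Hana and Wren for 8, but a cheaper cover exists.
Wren alone covers Fri-AM, Tue-AM, Mon-AM — every shift.
Total cost: 5.
No cover costs less than 5.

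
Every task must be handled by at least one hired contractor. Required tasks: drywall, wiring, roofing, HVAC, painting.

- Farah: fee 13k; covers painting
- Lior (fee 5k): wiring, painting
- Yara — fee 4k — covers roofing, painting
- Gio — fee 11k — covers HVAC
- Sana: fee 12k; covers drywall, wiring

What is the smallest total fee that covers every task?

Choose Yara, Gio, and Sana: together they cover drywall, wiring, roofing, HVAC, painting — every task.
Total fee: 4 + 11 + 12 = 27.

27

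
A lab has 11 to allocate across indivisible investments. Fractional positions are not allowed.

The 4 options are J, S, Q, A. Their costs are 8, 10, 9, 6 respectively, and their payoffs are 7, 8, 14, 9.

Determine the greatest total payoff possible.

Take Q: cost 9 ≤ 11, payoff 14.
No other feasible combination does better.

14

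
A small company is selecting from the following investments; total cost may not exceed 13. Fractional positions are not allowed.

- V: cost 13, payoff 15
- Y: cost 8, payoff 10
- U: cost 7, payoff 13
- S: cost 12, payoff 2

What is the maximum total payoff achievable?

Allowing fractional choices, the relaxed optimum would be about 20.5, but investments are indivisible.
Y: cost 8 ≤ 13, payoff 10.
U: cost 7 ≤ 13, payoff 13.
V: cost 13 ≤ 13, payoff 15.
Best is V with total payoff 15.

15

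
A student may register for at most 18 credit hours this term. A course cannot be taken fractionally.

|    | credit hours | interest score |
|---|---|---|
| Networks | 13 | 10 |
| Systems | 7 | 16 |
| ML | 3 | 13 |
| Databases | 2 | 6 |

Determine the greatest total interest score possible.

35

Take Systems, ML, and Databases: credit hours 7 + 3 + 2 = 12 ≤ 18, interest score 16 + 13 + 6 = 35.
No other feasible combination does better.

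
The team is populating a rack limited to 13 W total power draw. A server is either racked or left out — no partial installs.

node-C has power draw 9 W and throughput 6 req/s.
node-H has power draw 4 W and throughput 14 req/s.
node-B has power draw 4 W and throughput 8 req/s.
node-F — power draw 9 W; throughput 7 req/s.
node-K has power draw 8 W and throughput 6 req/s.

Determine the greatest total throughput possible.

node-H + node-K: power draw 4 + 8 = 12 ≤ 13, throughput 14 + 6 = 20.
node-H + node-F: power draw 4 + 9 = 13 ≤ 13, throughput 14 + 7 = 21.
node-H + node-B: power draw 4 + 4 = 8 ≤ 13, throughput 14 + 8 = 22.
Best is node-H and node-B with total throughput 22.

22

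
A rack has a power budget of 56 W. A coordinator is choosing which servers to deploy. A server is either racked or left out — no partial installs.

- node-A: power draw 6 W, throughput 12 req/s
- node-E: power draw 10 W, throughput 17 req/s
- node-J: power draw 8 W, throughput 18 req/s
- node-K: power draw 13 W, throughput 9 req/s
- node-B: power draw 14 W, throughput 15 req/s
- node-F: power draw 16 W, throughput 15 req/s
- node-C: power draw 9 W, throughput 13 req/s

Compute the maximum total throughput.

77

This is an integer program with binary decision variables.
Allowing fractional choices, the relaxed optimum would be about 83.4, but servers are indivisible.
node-A + node-E + node-J + node-B + node-C: power draw 6 + 10 + 8 + 14 + 9 = 47 ≤ 56, throughput 12 + 17 + 18 + 15 + 13 = 75.
node-A + node-E + node-J + node-F + node-C: power draw 6 + 10 + 8 + 16 + 9 = 49 ≤ 56, throughput 12 + 17 + 18 + 15 + 13 = 75.
node-A + node-E + node-J + node-B + node-F: power draw 6 + 10 + 8 + 14 + 16 = 54 ≤ 56, throughput 12 + 17 + 18 + 15 + 15 = 77.
Best is node-A, node-E, node-J, node-B, and node-F with total throughput 77.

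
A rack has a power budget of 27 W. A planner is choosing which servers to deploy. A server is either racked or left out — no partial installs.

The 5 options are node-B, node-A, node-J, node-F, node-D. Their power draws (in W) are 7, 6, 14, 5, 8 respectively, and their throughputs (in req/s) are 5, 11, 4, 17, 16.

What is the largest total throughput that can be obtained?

49

This is a 0-1 knapsack instance.
Allowing fractional choices, the relaxed optimum would be about 49.3, but servers are indivisible.
node-B + node-A + node-F + node-D: power draw 7 + 6 + 5 + 8 = 26 ≤ 27, throughput 5 + 11 + 17 + 16 = 49.
node-A + node-F + node-D: power draw 6 + 5 + 8 = 19 ≤ 27, throughput 11 + 17 + 16 = 44.
Best is node-B, node-A, node-F, and node-D with total throughput 49.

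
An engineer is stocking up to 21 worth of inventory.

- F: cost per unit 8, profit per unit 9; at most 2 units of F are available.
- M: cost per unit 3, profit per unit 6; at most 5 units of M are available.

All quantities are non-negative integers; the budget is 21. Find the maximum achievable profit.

This is a bounded integer knapsack.
Take 1×F and 4×M: cost 20 ≤ 21, profit 1·9 + 4·6 = 33.
No other integer combination yields more.

33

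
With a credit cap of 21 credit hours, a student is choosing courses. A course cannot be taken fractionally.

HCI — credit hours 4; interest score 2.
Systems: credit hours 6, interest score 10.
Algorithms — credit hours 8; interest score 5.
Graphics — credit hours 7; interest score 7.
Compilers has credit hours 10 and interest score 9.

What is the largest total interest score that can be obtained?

22

Systems + Algorithms + Graphics: credit hours 6 + 8 + 7 = 21 ≤ 21, interest score 10 + 5 + 7 = 22.
HCI + Systems + Compilers: credit hours 4 + 6 + 10 = 20 ≤ 21, interest score 2 + 10 + 9 = 21.
Best is Systems, Algorithms, and Graphics with total interest score 22.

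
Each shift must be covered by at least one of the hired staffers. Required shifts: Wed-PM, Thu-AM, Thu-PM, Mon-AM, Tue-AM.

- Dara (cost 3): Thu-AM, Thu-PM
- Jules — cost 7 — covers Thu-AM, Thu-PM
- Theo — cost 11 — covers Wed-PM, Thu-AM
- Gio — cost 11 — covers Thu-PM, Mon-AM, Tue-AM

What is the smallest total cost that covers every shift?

The greedy cost-per-new-shift heuristic would pick Dara, Gio, and Theo for 25, but a cheaper cover exists.
Choose Theo and Gio: together they cover Wed-PM, Thu-AM, Thu-PM, Mon-AM, Tue-AM — every shift.
Total cost: 11 + 11 = 22.
No cover costs less than 22.

22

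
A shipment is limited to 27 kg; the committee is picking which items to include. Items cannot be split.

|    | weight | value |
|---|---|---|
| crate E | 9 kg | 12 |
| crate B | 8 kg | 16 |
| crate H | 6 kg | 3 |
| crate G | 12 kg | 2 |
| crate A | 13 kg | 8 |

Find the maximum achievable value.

31

crate E + crate B + crate H: weight 9 + 8 + 6 = 23 ≤ 27, value 12 + 16 + 3 = 31.
crate E + crate B: weight 9 + 8 = 17 ≤ 27, value 12 + 16 = 28.
Best is crate E, crate B, and crate H with total value 31.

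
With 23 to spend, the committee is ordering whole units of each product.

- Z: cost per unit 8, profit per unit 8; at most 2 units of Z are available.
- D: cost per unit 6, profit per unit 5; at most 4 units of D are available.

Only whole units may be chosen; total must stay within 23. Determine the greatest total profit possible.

21

This is a bounded integer knapsack.
Z has the best ratio (8/8); taking only Z gives at most 2×8 = 16 (stopped by the cost limit).
Mixing does better — 2×Z and 1×D: cost 22 ≤ 23, profit 2·8 + 1·5 = 21.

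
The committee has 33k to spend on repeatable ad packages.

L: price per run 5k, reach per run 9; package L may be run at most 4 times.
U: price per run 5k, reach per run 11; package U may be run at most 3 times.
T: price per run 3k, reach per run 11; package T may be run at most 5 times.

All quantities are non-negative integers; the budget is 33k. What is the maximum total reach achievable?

This is a bounded integer knapsack.
3×U and 5×T: price 30 ≤ 33, reach 3·11 + 5·11 = 88.
1×L, 2×U, and 5×T: price 30 ≤ 33, reach 1·9 + 2·11 + 5·11 = 86.
Best is 88.

88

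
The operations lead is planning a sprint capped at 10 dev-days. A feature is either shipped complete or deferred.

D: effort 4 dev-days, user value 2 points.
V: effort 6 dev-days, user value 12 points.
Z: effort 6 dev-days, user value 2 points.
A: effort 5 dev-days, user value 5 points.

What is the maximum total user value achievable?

14

Treat it as a binary knapsack problem.
V: effort 6 ≤ 10, user value 12.
D + V: effort 4 + 6 = 10 ≤ 10, user value 2 + 12 = 14.
Best is D and V with total user value 14.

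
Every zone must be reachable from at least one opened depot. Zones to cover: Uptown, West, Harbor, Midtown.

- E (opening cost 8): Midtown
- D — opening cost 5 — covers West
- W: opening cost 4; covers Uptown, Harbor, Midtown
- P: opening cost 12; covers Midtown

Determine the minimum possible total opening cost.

This is an integer covering problem.
Choose D and W: together they cover Uptown, West, Harbor, Midtown — every zone.
Total opening cost: 5 + 4 = 9.
No cover costs less than 9.

9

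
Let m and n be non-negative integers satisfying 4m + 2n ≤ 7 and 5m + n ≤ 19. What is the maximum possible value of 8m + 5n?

15

(m,n)=(0,3) is feasible, giving 15.
(m,n)=(0,2) is feasible, giving 10.
Maximum is 15 at (m,n)=(0,3).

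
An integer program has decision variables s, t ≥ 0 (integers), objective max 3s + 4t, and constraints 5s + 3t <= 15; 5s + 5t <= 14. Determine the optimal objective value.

8

(s,t)=(0,2): 5·0+3·2=6≤15, 5·0+5·2=10≤14, objective 8.
(s,t)=(1,1): 5·1+3·1=8≤15, 5·1+5·1=10≤14, objective 7.
Maximum is 8 at (s,t)=(0,2).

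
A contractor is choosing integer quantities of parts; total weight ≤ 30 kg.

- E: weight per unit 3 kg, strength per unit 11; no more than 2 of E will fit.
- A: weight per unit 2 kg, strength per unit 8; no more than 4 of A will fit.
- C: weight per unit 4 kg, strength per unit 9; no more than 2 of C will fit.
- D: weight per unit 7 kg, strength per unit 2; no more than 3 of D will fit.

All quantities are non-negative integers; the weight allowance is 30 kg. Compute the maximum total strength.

This is a bounded integer knapsack.
A has the best ratio (8/2); taking only A gives at most 4×8 = 32 (stopped by the supply cap of 4).
Mixing does better — 2×E, 4×A, 2×C, and 1×D: weight 29 ≤ 30, strength 2·11 + 4·8 + 2·9 + 1·2 = 74.

74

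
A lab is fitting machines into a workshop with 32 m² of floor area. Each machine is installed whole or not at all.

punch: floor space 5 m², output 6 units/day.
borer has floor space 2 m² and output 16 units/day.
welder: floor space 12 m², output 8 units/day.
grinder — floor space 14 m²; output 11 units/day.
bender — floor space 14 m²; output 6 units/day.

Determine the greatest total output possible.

35

Allowing fractional choices, the relaxed optimum would be about 40.3, but machines are indivisible.
punch + borer + grinder: floor space 5 + 2 + 14 = 21 ≤ 32, output 6 + 16 + 11 = 33.
borer + welder + grinder: floor space 2 + 12 + 14 = 28 ≤ 32, output 16 + 8 + 11 = 35.
Best is borer, welder, and grinder with total output 35.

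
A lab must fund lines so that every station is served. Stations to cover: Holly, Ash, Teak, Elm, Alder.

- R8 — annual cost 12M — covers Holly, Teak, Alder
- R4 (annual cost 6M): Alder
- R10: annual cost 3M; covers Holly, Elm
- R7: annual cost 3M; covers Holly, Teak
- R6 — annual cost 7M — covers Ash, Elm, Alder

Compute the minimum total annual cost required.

This is an integer covering problem.
The greedy cost-per-new-station heuristic would pick R10, R7, and R6 for 13, but a cheaper cover exists.
Choose R7 and R6: together they cover Holly, Ash, Teak, Elm, Alder — every station.
Total annual cost: 3 + 7 = 10.
No cover costs less than 10.

10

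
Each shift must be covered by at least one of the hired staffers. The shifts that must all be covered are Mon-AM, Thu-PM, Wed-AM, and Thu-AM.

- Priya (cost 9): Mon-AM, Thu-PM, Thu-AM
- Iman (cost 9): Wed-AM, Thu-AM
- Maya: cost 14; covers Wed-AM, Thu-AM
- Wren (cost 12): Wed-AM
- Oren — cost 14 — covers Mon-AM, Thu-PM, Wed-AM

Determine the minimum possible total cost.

Choose Priya and Iman: together they cover Mon-AM, Thu-PM, Wed-AM, Thu-AM — every shift.
Total cost: 9 + 9 = 18.
No cover costs less than 18.

18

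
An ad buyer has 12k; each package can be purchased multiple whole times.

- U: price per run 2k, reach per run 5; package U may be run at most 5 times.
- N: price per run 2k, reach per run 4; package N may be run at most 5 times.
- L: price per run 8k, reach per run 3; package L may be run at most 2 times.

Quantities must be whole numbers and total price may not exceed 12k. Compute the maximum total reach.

29

Take 5×U and 1×N: price 12 ≤ 12, reach 5·5 + 1·4 = 29.
U has the best ratio (5/2) and is taken to its limit of 5; remaining capacity is filled optimally with the others.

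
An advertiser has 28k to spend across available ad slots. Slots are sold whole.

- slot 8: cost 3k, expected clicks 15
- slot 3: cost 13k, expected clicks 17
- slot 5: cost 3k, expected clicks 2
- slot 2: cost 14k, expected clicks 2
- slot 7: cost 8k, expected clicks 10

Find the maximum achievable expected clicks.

Allowing fractional choices, the relaxed optimum would be about 44.1, but ad slots are indivisible.
slot 8 + slot 3 + slot 7: cost 3 + 13 + 8 = 24 ≤ 28, expected clicks 15 + 17 + 10 = 42.
slot 8 + slot 3 + slot 5 + slot 7: cost 3 + 13 + 3 + 8 = 27 ≤ 28, expected clicks 15 + 17 + 2 + 10 = 44.
slot 8 + slot 3 + slot 5: cost 3 + 13 + 3 = 19 ≤ 28, expected clicks 15 + 17 + 2 = 34.
Best is slot 8, slot 3, slot 5, and slot 7 with total expected clicks 44.

44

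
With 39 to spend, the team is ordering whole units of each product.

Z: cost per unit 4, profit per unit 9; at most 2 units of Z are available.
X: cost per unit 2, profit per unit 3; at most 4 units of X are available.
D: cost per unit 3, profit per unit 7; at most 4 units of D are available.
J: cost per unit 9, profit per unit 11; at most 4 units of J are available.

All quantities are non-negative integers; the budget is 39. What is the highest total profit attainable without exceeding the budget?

69

Take 2×Z, 4×X, 4×D, and 1×J: cost 37 ≤ 39, profit 2·9 + 4·3 + 4·7 + 1·11 = 69.
D has the best ratio (7/3) and is taken to its limit of 4; remaining capacity is filled optimally with the others.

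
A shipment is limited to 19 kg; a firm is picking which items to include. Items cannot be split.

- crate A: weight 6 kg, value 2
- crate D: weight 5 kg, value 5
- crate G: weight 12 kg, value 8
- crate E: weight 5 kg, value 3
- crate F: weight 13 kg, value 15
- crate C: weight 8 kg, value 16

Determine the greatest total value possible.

24

Take crate D, crate E, and crate C: weight 5 + 5 + 8 = 18 ≤ 19, value 5 + 3 + 16 = 24.
No other feasible combination does better.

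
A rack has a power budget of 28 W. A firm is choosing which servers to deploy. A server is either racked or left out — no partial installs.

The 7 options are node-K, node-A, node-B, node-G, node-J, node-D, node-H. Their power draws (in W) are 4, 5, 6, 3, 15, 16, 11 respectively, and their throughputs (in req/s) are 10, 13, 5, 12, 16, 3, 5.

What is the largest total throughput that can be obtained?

node-A + node-G + node-J: power draw 5 + 3 + 15 = 23 ≤ 28, throughput 13 + 12 + 16 = 41.
node-K + node-A + node-G + node-J: power draw 4 + 5 + 3 + 15 = 27 ≤ 28, throughput 10 + 13 + 12 + 16 = 51.
node-K + node-B + node-G + node-J: power draw 4 + 6 + 3 + 15 = 28 ≤ 28, throughput 10 + 5 + 12 + 16 = 43.
Best is node-K, node-A, node-G, and node-J with total throughput 51.

51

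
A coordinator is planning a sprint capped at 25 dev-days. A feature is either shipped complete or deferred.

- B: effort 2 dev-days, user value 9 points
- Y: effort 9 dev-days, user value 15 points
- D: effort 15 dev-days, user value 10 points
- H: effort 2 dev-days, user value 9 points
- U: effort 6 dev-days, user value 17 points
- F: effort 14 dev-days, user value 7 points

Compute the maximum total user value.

50

Allowing fractional choices, the relaxed optimum would be about 54.0, but features are indivisible.
B + Y + H + U: effort 2 + 9 + 2 + 6 = 19 ≤ 25, user value 9 + 15 + 9 + 17 = 50.
B + D + H + U: effort 2 + 15 + 2 + 6 = 25 ≤ 25, user value 9 + 10 + 9 + 17 = 45.
Best is B, Y, H, and U with total user value 50.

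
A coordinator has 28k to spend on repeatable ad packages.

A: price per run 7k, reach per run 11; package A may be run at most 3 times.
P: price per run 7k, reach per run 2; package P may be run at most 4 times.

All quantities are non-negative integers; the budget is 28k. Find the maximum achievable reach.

35

A has the best ratio (11/7); taking only A gives at most 3×11 = 33 (stopped by the supply cap of 3).
Mixing does better — 3×A and 1×P: price 28 ≤ 28, reach 3·11 + 1·2 = 35.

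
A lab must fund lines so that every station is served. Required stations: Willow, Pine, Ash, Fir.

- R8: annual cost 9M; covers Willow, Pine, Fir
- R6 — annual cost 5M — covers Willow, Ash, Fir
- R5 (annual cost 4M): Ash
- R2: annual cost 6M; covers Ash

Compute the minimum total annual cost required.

This is a weighted set-cover instance.
The greedy cost-per-new-station heuristic would pick R6 and R8 for 14, but a cheaper cover exists.
Choose R8 and R5: together they cover Willow, Pine, Ash, Fir — every station.
Total annual cost: 9 + 4 = 13.
No cover costs less than 13.

13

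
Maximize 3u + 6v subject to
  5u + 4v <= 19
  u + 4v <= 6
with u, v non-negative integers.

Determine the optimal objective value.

(u,v)=(2,1) is feasible, giving 12.
(u,v)=(1,1) is feasible, giving 9.
No feasible integer point exceeds 12.

12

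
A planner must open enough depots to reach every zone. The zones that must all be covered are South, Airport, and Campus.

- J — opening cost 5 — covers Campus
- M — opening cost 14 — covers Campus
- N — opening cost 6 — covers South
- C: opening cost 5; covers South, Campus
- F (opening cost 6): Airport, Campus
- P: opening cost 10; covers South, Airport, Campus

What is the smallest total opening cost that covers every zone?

P alone covers South, Airport, Campus — every zone.
Total opening cost: 10.

10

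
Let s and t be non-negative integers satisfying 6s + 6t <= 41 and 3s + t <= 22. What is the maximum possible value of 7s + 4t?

(s,t)=(6,0) is feasible, giving 42.
(s,t)=(5,1) is feasible, giving 39.
(s,t)=(5,0) is feasible, giving 35.
The best lattice point is (6,0), giving 42.

42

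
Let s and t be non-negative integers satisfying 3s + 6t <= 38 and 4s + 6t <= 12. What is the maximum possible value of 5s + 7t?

(s,t)=(3,0): 3·3+6·0=9≤38, 4·3+6·0=12≤12, objective 15.
(s,t)=(2,0): 3·2+6·0=6≤38, 4·2+6·0=8≤12, objective 10.
The best lattice point is (3,0), giving 15.

15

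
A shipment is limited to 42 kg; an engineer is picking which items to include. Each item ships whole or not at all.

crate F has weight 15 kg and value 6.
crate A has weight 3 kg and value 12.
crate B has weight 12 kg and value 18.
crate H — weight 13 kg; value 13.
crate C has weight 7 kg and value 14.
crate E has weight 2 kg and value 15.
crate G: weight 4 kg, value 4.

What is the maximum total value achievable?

76

crate A + crate B + crate H + crate C + crate E + crate G: weight 3 + 12 + 13 + 7 + 2 + 4 = 41 ≤ 42, value 12 + 18 + 13 + 14 + 15 + 4 = 76.
crate A + crate B + crate H + crate C + crate E: weight 3 + 12 + 13 + 7 + 2 = 37 ≤ 42, value 12 + 18 + 13 + 14 + 15 = 72.
Best is crate A, crate B, crate H, crate C, crate E, and crate G with total value 76.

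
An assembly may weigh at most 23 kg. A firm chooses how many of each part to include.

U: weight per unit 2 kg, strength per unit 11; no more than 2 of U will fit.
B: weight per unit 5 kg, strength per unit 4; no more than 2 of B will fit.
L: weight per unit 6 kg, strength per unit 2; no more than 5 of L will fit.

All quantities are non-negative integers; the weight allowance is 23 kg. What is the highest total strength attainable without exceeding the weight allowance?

This is a bounded integer knapsack.
2×U, 2×B, and 1×L: weight 20 ≤ 23, strength 2·11 + 2·4 + 1·2 = 32.
2×U, 1×B, and 2×L: weight 21 ≤ 23, strength 2·11 + 1·4 + 2·2 = 30.
Best is 32.

32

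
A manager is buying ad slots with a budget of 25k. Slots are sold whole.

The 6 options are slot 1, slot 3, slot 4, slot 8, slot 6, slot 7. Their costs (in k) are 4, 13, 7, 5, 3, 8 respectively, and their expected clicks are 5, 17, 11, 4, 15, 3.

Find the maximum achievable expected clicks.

Allowing fractional choices, the relaxed optimum would be about 45.5, but ad slots are indivisible.
slot 1 + slot 3 + slot 8 + slot 6: cost 4 + 13 + 5 + 3 = 25 ≤ 25, expected clicks 5 + 17 + 4 + 15 = 41.
slot 3 + slot 4 + slot 6: cost 13 + 7 + 3 = 23 ≤ 25, expected clicks 17 + 11 + 15 = 43.
slot 1 + slot 3 + slot 6: cost 4 + 13 + 3 = 20 ≤ 25, expected clicks 5 + 17 + 15 = 37.
Best is slot 3, slot 4, and slot 6 with total expected clicks 43.

43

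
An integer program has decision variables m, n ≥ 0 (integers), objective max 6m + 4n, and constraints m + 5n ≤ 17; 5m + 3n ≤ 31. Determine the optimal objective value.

38

(m,n)=(5,2) is feasible, giving 38.
(m,n)=(5,1) is feasible, giving 34.
Maximum is 38 at (m,n)=(5,2).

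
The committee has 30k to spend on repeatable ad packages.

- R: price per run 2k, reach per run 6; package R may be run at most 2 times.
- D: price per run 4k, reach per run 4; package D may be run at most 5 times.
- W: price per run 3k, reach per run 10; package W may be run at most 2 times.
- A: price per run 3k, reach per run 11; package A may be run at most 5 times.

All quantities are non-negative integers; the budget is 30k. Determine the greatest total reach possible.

A has the best ratio (11/3); taking only A gives at most 5×11 = 55 (stopped by the supply cap of 5).
Mixing does better — 2×R, 1×D, 2×W, and 5×A: price 29 ≤ 30, reach 2·6 + 1·4 + 2·10 + 5·11 = 91.

91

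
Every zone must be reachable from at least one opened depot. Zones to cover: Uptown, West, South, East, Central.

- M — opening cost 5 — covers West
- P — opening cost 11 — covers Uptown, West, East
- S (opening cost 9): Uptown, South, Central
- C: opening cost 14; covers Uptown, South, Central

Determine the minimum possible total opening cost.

This is an integer covering problem.
The greedy cost-per-new-zone heuristic would pick S, M, and P for 25, but a cheaper cover exists.
Choose P and S: together they cover Uptown, West, South, East, Central — every zone.
Total opening cost: 11 + 9 = 20.
No cover costs less than 20.

20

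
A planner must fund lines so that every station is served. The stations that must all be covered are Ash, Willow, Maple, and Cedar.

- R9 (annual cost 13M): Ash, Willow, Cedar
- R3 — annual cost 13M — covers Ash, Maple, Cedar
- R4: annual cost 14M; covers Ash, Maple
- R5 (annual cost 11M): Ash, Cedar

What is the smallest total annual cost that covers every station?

Choose R9 and R3: together they cover Ash, Willow, Maple, Cedar — every station.
Total annual cost: 13 + 13 = 26.
No cover costs less than 26.

26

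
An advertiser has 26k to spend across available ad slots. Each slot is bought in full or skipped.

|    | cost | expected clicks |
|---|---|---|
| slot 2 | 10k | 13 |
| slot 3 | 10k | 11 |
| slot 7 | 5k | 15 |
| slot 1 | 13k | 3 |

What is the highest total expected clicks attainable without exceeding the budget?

slot 2 + slot 7: cost 10 + 5 = 15 ≤ 26, expected clicks 13 + 15 = 28.
slot 2 + slot 3 + slot 7: cost 10 + 10 + 5 = 25 ≤ 26, expected clicks 13 + 11 + 15 = 39.
Best is slot 2, slot 3, and slot 7 with total expected clicks 39.

39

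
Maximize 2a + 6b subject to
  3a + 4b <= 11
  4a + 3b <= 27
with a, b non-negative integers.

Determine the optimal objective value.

(a,b)=(1,2) is feasible, giving 14.
(a,b)=(0,2) is feasible, giving 12.
(a,b)=(2,1) is feasible, giving 10.
Maximum is 14 at (a,b)=(1,2).

14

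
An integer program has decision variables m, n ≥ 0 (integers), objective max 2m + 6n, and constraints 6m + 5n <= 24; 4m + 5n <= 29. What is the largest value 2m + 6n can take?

24

The continuous relaxation peaks at (0, 4.8) with value 28.80; rounding to a feasible lattice point costs some objective.
(m,n)=(0,4): 6·0+5·4=20≤24, 4·0+5·4=20≤29, objective 24.
(m,n)=(1,3): 6·1+5·3=21≤24, 4·1+5·3=19≤29, objective 20.
(m,n)=(0,3): 6·0+5·3=15≤24, 4·0+5·3=15≤29, objective 18.
No feasible integer point exceeds 24.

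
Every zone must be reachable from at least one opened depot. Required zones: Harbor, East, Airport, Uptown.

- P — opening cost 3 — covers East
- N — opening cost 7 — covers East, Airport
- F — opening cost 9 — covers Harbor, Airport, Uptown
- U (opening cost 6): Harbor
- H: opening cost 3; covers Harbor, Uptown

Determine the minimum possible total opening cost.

10

This is a weighted set-cover instance.
The greedy cost-per-new-zone heuristic would pick H, P, and N for 13, but a cheaper cover exists.
Choose N and H: together they cover Harbor, East, Airport, Uptown — every zone.
Total opening cost: 7 + 3 = 10.
No cover costs less than 10.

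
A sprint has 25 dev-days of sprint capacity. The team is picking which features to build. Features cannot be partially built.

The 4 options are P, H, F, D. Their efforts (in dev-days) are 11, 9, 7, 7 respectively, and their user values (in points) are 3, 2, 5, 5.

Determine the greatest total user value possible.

13

This is an integer program with binary decision variables.
P + F + D: effort 11 + 7 + 7 = 25 ≤ 25, user value 3 + 5 + 5 = 13.
H + F + D: effort 9 + 7 + 7 = 23 ≤ 25, user value 2 + 5 + 5 = 12.
F + D: effort 7 + 7 = 14 ≤ 25, user value 5 + 5 = 10.
Best is P, F, and D with total user value 13.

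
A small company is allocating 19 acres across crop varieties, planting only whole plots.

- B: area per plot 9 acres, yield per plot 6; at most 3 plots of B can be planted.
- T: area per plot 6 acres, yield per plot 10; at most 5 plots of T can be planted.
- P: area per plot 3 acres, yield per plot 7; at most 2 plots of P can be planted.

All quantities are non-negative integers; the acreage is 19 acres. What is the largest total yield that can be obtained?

P has the best ratio (7/3); taking only P gives at most 2×7 = 14 (stopped by the supply cap of 2).
Mixing does better — 2×T and 2×P: area 18 ≤ 19, yield 2·10 + 2·7 = 34.

34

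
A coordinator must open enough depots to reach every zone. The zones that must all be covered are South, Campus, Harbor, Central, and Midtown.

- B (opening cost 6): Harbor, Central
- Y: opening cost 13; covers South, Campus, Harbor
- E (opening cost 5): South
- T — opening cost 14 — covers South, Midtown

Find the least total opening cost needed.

33

This is a weighted set-cover instance.
The greedy cost-per-new-zone heuristic would pick B, E, Y, and T for 38, but a cheaper cover exists.
Choose B, Y, and T: together they cover South, Campus, Harbor, Central, Midtown — every zone.
Total opening cost: 6 + 13 + 14 = 33.
No cover costs less than 33.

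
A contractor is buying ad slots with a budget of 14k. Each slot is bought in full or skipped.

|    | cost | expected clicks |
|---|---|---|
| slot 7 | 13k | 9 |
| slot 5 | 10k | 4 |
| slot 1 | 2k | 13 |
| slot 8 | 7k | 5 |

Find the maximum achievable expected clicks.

18

This is a 0-1 knapsack instance.
Take slot 1 and slot 8: cost 2 + 7 = 9 ≤ 14, expected clicks 13 + 5 = 18.
No other feasible combination does better.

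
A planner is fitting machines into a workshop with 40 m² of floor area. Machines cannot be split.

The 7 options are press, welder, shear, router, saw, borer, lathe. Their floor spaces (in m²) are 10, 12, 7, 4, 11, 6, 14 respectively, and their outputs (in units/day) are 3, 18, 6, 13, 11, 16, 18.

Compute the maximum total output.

welder + shear + router + saw + borer: floor space 12 + 7 + 4 + 11 + 6 = 40 ≤ 40, output 18 + 6 + 13 + 11 + 16 = 64.
welder + router + borer + lathe: floor space 12 + 4 + 6 + 14 = 36 ≤ 40, output 18 + 13 + 16 + 18 = 65.
welder + router + saw + borer: floor space 12 + 4 + 11 + 6 = 33 ≤ 40, output 18 + 13 + 11 + 16 = 58.
Best is welder, router, borer, and lathe with total output 65.

65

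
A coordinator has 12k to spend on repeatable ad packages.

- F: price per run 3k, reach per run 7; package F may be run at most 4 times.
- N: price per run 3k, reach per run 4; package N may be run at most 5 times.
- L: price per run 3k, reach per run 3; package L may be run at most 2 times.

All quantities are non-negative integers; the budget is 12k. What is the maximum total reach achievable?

Take 4×F: price 12 ≤ 12, reach 4·7 = 28.
F has the best ratio (7/3) and is taken to its limit of 4; remaining capacity is filled optimally with the others.

28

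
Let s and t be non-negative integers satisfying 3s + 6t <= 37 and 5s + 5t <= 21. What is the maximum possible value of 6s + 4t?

The continuous relaxation peaks at (4.2, 0) with value 25.20; rounding to a feasible lattice point costs some objective.
(s,t)=(4,0): 3·4+6·0=12≤37, 5·4+5·0=20≤21, objective 24.
(s,t)=(3,1): 3·3+6·1=15≤37, 5·3+5·1=20≤21, objective 22.
(s,t)=(3,0): 3·3+6·0=9≤37, 5·3+5·0=15≤21, objective 18.
Maximum is 24 at (s,t)=(4,0).

24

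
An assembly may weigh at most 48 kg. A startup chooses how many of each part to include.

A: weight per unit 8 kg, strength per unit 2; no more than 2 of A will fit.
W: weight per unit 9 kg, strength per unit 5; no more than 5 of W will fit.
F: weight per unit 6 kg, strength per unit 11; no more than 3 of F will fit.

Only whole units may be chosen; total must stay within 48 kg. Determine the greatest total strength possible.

This is a bounded integer knapsack.
3×W and 3×F: weight 45 ≤ 48, strength 3·5 + 3·11 = 48.
1×A, 2×W, and 3×F: weight 44 ≤ 48, strength 1·2 + 2·5 + 3·11 = 45.
Best is 48.

48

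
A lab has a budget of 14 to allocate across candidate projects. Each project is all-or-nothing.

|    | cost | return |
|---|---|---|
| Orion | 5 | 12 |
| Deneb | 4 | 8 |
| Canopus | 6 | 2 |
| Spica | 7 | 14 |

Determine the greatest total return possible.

26

Allowing fractional choices, the relaxed optimum would be about 30.0, but projects are indivisible.
Orion + Spica: cost 5 + 7 = 12 ≤ 14, return 12 + 14 = 26.
Deneb + Spica: cost 4 + 7 = 11 ≤ 14, return 8 + 14 = 22.
Best is Orion and Spica with total return 26.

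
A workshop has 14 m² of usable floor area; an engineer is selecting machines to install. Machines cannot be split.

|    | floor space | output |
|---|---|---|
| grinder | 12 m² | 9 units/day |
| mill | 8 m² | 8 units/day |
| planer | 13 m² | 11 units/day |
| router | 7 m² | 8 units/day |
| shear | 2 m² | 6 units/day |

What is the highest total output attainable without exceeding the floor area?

15

This is a 0-1 knapsack instance.
Take grinder and shear: floor space 12 + 2 = 14 ≤ 14, output 9 + 6 = 15.
No other feasible combination does better.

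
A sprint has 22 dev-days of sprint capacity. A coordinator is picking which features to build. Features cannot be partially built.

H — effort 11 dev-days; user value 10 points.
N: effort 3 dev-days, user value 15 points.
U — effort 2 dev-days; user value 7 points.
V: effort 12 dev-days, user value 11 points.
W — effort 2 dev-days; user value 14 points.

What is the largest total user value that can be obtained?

47

Allowing fractional choices, the relaxed optimum would be about 49.7, but features are indivisible.
N + V + W: effort 3 + 12 + 2 = 17 ≤ 22, user value 15 + 11 + 14 = 40.
N + U + V + W: effort 3 + 2 + 12 + 2 = 19 ≤ 22, user value 15 + 7 + 11 + 14 = 47.
H + N + U + W: effort 11 + 3 + 2 + 2 = 18 ≤ 22, user value 10 + 15 + 7 + 14 = 46.
Best is N, U, V, and W with total user value 47.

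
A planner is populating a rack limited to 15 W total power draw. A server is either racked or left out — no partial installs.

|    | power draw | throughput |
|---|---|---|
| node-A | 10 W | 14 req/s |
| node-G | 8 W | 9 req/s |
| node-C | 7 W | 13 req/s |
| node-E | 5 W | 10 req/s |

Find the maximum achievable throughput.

Allowing fractional choices, the relaxed optimum would be about 27.2, but servers are indivisible.
node-C + node-E: power draw 7 + 5 = 12 ≤ 15, throughput 13 + 10 = 23.
node-A + node-E: power draw 10 + 5 = 15 ≤ 15, throughput 14 + 10 = 24.
node-G + node-C: power draw 8 + 7 = 15 ≤ 15, throughput 9 + 13 = 22.
Best is node-A and node-E with total throughput 24.

24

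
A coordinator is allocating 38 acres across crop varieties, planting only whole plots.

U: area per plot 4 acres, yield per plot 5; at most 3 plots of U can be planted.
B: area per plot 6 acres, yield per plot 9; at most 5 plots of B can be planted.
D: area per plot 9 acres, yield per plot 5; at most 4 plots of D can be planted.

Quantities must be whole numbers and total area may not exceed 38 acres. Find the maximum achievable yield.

55

B has the best ratio (9/6); taking only B gives at most 5×9 = 45 (stopped by the supply cap of 5).
Mixing does better — 2×U and 5×B: area 38 ≤ 38, yield 2·5 + 5·9 = 55.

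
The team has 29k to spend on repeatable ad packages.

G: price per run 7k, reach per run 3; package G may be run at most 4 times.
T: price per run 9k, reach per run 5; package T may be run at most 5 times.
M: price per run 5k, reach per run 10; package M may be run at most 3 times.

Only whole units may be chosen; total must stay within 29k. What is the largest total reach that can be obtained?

M has the best ratio (10/5); taking only M gives at most 3×10 = 30 (stopped by the supply cap of 3).
Mixing does better — 2×G and 3×M: price 29 ≤ 29, reach 2·3 + 3·10 = 36.

36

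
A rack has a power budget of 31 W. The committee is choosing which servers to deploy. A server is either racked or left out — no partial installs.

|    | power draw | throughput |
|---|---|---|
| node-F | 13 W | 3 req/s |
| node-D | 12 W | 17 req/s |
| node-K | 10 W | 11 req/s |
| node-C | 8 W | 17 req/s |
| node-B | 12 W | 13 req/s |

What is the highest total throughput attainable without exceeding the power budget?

Treat it as a binary knapsack problem.
Allowing fractional choices, the relaxed optimum would be about 46.1, but servers are indivisible.
node-D + node-K + node-C: power draw 12 + 10 + 8 = 30 ≤ 31, throughput 17 + 11 + 17 = 45.
node-K + node-C + node-B: power draw 10 + 8 + 12 = 30 ≤ 31, throughput 11 + 17 + 13 = 41.
Best is node-D, node-K, and node-C with total throughput 45.

45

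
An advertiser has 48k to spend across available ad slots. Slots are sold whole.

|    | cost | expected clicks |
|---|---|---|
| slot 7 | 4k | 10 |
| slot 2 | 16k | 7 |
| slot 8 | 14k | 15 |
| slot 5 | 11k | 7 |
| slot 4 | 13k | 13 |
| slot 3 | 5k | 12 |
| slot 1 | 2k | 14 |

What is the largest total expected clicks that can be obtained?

Take slot 7, slot 8, slot 4, slot 3, and slot 1: cost 4 + 14 + 13 + 5 + 2 = 38 ≤ 48, expected clicks 10 + 15 + 13 + 12 + 14 = 64.
No other feasible combination does better.

64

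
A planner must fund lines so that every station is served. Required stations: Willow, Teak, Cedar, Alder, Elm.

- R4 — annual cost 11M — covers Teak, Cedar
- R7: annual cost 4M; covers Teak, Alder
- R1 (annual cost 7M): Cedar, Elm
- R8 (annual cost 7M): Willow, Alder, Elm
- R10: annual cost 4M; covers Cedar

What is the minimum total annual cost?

The greedy cost-per-new-station heuristic would pick R7, R1, and R8 for 18, but a cheaper cover exists.
Choose R7, R8, and R10: together they cover Willow, Teak, Cedar, Alder, Elm — every station.
Total annual cost: 4 + 7 + 4 = 15.
No cover costs less than 15.

15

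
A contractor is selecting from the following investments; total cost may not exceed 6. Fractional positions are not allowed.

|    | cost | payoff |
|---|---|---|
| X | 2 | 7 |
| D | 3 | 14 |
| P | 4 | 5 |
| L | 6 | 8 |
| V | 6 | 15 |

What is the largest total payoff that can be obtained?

Treat it as a binary knapsack problem.
Take X and D: cost 2 + 3 = 5 ≤ 6, payoff 7 + 14 = 21.
No other feasible combination does better.

21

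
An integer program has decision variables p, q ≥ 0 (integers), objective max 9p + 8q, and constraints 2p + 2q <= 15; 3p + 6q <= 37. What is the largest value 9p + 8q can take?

63

(p,q)=(7,0): 2·7+2·0=14≤15, 3·7+6·0=21≤37, objective 63.
(p,q)=(6,1): 2·6+2·1=14≤15, 3·6+6·1=24≤37, objective 62.
(p,q)=(6,0): 2·6+2·0=12≤15, 3·6+6·0=18≤37, objective 54.
No feasible integer point exceeds 63.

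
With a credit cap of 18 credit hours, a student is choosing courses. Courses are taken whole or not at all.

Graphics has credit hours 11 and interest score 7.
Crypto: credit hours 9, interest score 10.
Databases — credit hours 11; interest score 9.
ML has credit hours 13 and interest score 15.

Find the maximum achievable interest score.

15

ML: credit hours 13 ≤ 18, interest score 15.
Crypto: credit hours 9 ≤ 18, interest score 10.
Databases: credit hours 11 ≤ 18, interest score 9.
Best is ML with total interest score 15.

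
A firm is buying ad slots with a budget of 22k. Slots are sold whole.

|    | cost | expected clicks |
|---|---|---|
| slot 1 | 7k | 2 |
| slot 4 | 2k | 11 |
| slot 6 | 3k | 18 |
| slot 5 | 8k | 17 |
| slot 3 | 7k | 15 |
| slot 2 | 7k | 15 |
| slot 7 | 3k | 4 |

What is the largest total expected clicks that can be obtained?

Allowing fractional choices, the relaxed optimum would be about 65.4, but ad slots are indivisible.
slot 4 + slot 6 + slot 5 + slot 3: cost 2 + 3 + 8 + 7 = 20 ≤ 22, expected clicks 11 + 18 + 17 + 15 = 61.
slot 4 + slot 6 + slot 5 + slot 2: cost 2 + 3 + 8 + 7 = 20 ≤ 22, expected clicks 11 + 18 + 17 + 15 = 61.
slot 4 + slot 6 + slot 3 + slot 2 + slot 7: cost 2 + 3 + 7 + 7 + 3 = 22 ≤ 22, expected clicks 11 + 18 + 15 + 15 + 4 = 63.
Best is slot 4, slot 6, slot 3, slot 2, and slot 7 with total expected clicks 63.

63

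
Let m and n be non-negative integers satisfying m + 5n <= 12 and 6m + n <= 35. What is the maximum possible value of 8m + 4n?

44

The continuous relaxation peaks at (5.62, 1.28) with value 50.07; rounding to a feasible lattice point costs some objective.
(m,n)=(5,1): 1·5+5·1=10≤12, 6·5+1·1=31≤35, objective 44.
(m,n)=(5,0): 1·5+5·0=5≤12, 6·5+1·0=30≤35, objective 40.
(m,n)=(4,1): 1·4+5·1=9≤12, 6·4+1·1=25≤35, objective 36.
Maximum is 44 at (m,n)=(5,1).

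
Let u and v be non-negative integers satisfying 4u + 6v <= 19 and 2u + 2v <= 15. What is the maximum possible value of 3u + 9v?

27

The continuous relaxation peaks at (0, 3.17) with value 28.50; rounding to a feasible lattice point costs some objective.
(u,v)=(0,3): 4·0+6·3=18≤19, 2·0+2·3=6≤15, objective 27.
(u,v)=(1,2): 4·1+6·2=16≤19, 2·1+2·2=6≤15, objective 21.
(u,v)=(0,2): 4·0+6·2=12≤19, 2·0+2·2=4≤15, objective 18.
The best lattice point is (0,3), giving 27.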